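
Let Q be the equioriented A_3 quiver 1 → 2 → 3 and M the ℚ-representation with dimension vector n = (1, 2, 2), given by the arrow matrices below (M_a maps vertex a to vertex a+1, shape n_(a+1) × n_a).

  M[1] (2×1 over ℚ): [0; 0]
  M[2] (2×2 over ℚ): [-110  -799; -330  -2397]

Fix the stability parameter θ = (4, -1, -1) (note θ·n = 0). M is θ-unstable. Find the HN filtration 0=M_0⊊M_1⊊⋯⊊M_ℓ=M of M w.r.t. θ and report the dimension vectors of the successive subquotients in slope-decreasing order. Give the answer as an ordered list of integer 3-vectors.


Interval decomposition of M: I[1,1], I[2,2], I[2,3], I[3,3].
HN type (ℓ=2): μ^(1)=4; μ^(2)=-1

((1, 0, 0); (0, 2, 2))


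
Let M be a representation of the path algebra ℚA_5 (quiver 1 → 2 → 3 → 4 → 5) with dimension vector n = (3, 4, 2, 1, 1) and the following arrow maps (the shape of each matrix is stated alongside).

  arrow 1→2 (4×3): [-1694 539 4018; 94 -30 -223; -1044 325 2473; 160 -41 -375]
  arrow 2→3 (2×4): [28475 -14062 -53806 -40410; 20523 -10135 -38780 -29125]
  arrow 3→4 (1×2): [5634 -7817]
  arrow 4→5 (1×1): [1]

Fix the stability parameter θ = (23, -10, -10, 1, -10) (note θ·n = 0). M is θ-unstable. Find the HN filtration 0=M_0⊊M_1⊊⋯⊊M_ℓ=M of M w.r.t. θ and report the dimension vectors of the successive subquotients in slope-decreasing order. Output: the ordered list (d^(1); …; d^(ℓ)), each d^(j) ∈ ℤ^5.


Interval decomposition of M: I[1,1], I[1,3], I[1,5], I[2,2]^2.
HN type (ℓ=4): μ^(1)=23; μ^(2)=1; μ^(3)=-6/5; μ^(4)=-10

((1, 0, 0, 0, 0); (1, 1, 1, 0, 0); (1, 1, 1, 1, 1); (0, 2, 0, 0, 0))


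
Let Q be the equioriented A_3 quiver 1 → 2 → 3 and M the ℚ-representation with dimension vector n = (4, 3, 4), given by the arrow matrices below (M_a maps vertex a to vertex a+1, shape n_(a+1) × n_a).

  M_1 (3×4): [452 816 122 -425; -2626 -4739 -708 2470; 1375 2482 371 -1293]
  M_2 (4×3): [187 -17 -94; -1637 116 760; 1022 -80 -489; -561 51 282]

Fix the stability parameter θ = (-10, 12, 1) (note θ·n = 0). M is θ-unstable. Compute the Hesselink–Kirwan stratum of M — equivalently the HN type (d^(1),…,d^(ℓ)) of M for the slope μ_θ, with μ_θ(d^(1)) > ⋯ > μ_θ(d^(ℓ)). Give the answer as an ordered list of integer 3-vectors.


Interval decomposition of M: I[1,1], I[1,3]^3, I[3,3].
HN type (ℓ=3): μ^(1)=13/2; μ^(2)=1; μ^(3)=-10

((0, 3, 3); (0, 0, 1); (4, 0, 0))


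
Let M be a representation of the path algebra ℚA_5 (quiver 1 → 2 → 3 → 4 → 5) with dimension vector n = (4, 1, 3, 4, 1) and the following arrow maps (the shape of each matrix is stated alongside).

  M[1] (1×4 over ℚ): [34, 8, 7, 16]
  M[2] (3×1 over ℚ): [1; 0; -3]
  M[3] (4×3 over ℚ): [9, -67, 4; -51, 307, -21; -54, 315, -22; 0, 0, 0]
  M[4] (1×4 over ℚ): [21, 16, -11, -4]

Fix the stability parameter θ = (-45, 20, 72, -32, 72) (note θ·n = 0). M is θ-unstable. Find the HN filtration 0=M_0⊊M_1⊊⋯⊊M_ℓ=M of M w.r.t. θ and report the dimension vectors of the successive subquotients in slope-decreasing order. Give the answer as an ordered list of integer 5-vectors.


Via rank(M_{q-1}∘⋯∘M_p): M ≅ I[1,1]^3, I[1,5], I[3,4]^2, I[4,4].
μ_θ-semistable layers: μ^(1)=72; μ^(2)=20; μ^(3)=-32; μ^(4)=-45

((0, 0, 0, 0, 1); (0, 1, 3, 3, 0); (0, 0, 0, 1, 0); (4, 0, 0, 0, 0))


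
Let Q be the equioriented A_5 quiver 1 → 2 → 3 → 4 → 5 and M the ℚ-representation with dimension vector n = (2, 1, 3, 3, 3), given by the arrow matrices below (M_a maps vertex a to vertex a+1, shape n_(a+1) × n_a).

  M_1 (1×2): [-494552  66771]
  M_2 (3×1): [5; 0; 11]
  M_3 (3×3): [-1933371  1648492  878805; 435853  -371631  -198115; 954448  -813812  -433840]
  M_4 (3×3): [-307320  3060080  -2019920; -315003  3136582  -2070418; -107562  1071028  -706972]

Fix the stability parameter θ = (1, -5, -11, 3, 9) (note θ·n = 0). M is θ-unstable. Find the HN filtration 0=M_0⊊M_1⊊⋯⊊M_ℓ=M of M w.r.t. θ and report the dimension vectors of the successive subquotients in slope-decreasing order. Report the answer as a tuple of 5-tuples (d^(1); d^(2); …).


Via rank(M_{q-1}∘⋯∘M_p): M ≅ I[1,1], I[1,3], I[3,4], I[3,5], I[4,4], I[5,5]^2.
μ_θ-semistable layers: μ^(1)=9; μ^(2)=3; μ^(3)=1; μ^(4)=-5; μ^(5)=-11

((0, 0, 0, 0, 3); (0, 0, 0, 3, 0); (1, 0, 0, 0, 0); (1, 1, 1, 0, 0); (0, 0, 2, 0, 0))


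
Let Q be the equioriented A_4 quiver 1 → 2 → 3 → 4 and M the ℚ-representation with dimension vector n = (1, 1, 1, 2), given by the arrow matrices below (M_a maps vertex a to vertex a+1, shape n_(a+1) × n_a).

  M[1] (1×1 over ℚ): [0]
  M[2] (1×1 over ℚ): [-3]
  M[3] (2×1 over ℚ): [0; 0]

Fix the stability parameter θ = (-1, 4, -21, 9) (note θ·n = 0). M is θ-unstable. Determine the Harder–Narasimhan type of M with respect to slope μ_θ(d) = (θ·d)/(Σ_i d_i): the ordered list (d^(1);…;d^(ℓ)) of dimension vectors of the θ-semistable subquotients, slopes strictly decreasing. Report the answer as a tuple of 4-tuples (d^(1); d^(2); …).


Barcode: M ≅ I[1,1], I[2,3], I[4,4]^2. HN layers by μ_θ (3 steps, strictly decreasing):
  μ^(1)=9; μ^(2)=-1; μ^(3)=-17/2

((0, 0, 0, 2); (1, 0, 0, 0); (0, 1, 1, 0))


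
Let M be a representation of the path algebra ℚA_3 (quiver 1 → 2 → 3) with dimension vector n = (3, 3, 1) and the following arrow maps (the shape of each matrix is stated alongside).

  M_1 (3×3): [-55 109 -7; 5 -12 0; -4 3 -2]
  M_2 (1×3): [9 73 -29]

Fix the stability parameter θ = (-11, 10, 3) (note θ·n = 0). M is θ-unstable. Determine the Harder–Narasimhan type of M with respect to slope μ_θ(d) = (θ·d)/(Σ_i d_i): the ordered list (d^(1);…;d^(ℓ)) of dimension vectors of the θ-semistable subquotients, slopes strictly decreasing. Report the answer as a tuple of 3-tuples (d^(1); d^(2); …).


Interval decomposition of M: I[1,2]^2, I[1,3].
HN type (ℓ=3): μ^(1)=10; μ^(2)=13/2; μ^(3)=-11

((0, 2, 0); (0, 1, 1); (3, 0, 0))


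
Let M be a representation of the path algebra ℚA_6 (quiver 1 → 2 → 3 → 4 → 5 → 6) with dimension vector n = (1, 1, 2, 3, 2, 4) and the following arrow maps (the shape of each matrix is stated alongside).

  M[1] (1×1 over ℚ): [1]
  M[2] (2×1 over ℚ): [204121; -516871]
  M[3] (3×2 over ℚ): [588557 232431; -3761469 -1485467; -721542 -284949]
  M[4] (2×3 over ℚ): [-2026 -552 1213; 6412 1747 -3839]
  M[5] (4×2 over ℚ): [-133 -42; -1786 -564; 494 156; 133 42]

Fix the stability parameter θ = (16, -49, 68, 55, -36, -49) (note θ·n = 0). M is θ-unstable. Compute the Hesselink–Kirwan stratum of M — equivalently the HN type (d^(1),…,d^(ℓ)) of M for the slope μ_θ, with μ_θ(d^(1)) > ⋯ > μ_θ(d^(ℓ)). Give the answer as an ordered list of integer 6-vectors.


Interval decomposition of M: I[1,6], I[3,5], I[4,4], I[6,6]^3.
HN type (ℓ=5): μ^(1)=55; μ^(2)=29; μ^(3)=19/2; μ^(4)=-33/2; μ^(5)=-49

((0, 0, 0, 1, 0, 0); (0, 0, 1, 1, 1, 0); (0, 0, 1, 1, 1, 1); (1, 1, 0, 0, 0, 0); (0, 0, 0, 0, 0, 3))


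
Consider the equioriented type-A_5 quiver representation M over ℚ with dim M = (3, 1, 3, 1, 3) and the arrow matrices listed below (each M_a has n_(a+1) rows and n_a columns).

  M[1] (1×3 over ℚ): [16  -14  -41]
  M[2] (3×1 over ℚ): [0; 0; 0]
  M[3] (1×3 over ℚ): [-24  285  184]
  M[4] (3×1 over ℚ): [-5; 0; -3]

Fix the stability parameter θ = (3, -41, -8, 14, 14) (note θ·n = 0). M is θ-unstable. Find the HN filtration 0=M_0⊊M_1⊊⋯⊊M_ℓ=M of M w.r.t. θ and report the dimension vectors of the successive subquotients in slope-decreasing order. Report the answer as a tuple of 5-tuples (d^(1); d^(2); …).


Interval decomposition of M: I[1,1]^2, I[1,2], I[3,3]^2, I[3,5], I[5,5]^2.
HN type (ℓ=4): μ^(1)=14; μ^(2)=3; μ^(3)=-8; μ^(4)=-19

((0, 0, 0, 1, 3); (2, 0, 0, 0, 0); (0, 0, 3, 0, 0); (1, 1, 0, 0, 0))


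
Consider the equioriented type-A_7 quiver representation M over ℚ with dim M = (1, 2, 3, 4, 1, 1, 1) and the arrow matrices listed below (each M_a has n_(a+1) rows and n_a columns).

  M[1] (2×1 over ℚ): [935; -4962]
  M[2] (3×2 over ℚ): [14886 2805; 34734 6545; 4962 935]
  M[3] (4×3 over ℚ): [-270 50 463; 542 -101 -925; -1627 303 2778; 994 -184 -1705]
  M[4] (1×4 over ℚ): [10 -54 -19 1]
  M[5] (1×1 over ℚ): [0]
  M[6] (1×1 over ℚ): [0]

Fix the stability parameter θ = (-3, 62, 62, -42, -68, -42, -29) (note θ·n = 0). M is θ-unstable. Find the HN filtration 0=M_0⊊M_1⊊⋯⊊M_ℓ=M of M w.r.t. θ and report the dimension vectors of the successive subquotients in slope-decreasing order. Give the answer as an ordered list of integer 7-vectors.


Via rank(M_{q-1}∘⋯∘M_p): M ≅ I[1,2], I[2,5], I[3,4]^2, I[4,4], I[6,6], I[7,7].
μ_θ-semistable layers: μ^(1)=62; μ^(2)=10; μ^(3)=7/2; μ^(4)=-3; μ^(5)=-29; μ^(6)=-42

((0, 1, 0, 0, 0, 0, 0); (0, 0, 2, 2, 0, 0, 0); (0, 1, 1, 1, 1, 0, 0); (1, 0, 0, 0, 0, 0, 0); (0, 0, 0, 0, 0, 0, 1); (0, 0, 0, 1, 0, 1, 0))


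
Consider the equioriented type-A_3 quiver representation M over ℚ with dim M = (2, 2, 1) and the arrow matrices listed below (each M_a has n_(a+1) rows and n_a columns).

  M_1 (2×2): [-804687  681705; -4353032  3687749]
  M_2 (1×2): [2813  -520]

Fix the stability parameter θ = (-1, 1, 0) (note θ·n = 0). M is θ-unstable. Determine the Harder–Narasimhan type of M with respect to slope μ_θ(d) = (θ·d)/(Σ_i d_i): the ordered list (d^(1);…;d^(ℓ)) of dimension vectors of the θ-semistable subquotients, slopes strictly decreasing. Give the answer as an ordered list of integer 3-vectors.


Via rank(M_{q-1}∘⋯∘M_p): M ≅ I[1,2], I[1,3].
μ_θ-semistable layers: μ^(1)=1; μ^(2)=1/2; μ^(3)=-1

((0, 1, 0); (0, 1, 1); (2, 0, 0))


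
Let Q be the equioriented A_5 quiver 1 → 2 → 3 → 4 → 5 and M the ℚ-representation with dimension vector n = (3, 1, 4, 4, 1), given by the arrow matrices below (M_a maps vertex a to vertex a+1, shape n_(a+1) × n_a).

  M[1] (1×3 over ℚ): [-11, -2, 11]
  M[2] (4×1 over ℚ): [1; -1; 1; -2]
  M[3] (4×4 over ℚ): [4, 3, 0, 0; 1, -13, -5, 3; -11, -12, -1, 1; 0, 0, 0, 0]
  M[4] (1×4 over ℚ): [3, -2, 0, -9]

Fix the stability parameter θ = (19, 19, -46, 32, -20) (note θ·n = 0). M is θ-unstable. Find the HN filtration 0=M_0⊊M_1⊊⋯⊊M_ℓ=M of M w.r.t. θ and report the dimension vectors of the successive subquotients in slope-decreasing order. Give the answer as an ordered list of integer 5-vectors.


Via rank(M_{q-1}∘⋯∘M_p): M ≅ I[1,1]^2, I[1,5], I[3,3], I[3,4]^2, I[4,4].
μ_θ-semistable layers: μ^(1)=32; μ^(2)=19; μ^(3)=6; μ^(4)=-8/3; μ^(5)=-46

((0, 0, 0, 3, 0); (2, 0, 0, 0, 0); (0, 0, 0, 1, 1); (1, 1, 1, 0, 0); (0, 0, 3, 0, 0))


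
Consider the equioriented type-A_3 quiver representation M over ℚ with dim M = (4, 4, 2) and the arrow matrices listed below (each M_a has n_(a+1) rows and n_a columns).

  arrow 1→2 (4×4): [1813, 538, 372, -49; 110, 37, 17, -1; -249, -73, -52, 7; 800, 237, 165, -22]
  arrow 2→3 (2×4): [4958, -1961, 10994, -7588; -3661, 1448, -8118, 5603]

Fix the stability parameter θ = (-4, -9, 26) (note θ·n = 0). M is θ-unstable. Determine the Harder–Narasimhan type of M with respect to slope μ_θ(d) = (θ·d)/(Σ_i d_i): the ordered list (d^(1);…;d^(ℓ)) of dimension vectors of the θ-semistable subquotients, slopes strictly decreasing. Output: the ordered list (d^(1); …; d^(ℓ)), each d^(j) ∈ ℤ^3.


Interval decomposition of M: I[1,2]^2, I[1,3]^2.
HN type (ℓ=2): μ^(1)=26; μ^(2)=-13/2

((0, 0, 2); (4, 4, 0))


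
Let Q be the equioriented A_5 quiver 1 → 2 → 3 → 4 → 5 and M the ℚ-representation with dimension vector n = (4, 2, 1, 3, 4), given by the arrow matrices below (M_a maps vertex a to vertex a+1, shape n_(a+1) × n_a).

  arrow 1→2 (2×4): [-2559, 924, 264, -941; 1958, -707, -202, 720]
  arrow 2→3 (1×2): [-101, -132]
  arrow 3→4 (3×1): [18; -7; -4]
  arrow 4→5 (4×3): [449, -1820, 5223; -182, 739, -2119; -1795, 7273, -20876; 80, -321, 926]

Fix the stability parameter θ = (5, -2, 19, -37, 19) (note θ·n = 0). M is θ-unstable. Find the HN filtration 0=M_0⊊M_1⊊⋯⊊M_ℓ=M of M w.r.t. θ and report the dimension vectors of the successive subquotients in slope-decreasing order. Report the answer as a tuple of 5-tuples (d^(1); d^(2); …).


Interval decomposition of M: I[1,1]^2, I[1,2], I[1,5], I[4,5]^2, I[5,5].
HN type (ℓ=5): μ^(1)=19; μ^(2)=5; μ^(3)=3/2; μ^(4)=-15/4; μ^(5)=-37

((0, 0, 0, 0, 4); (2, 0, 0, 0, 0); (1, 1, 0, 0, 0); (1, 1, 1, 1, 0); (0, 0, 0, 2, 0))


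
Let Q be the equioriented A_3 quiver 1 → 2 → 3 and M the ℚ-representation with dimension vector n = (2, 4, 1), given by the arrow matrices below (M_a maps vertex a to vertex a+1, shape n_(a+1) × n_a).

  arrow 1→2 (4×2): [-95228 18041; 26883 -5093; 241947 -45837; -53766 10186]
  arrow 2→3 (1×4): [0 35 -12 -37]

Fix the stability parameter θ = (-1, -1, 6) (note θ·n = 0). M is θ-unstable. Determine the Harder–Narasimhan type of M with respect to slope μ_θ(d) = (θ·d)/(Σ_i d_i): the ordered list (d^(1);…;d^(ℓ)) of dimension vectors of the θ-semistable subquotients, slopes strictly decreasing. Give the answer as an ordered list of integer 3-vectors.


Barcode: M ≅ I[1,2], I[1,3], I[2,2]^2. HN layers by μ_θ (2 steps, strictly decreasing):
  μ^(1)=6; μ^(2)=-1

((0, 0, 1); (2, 4, 0))


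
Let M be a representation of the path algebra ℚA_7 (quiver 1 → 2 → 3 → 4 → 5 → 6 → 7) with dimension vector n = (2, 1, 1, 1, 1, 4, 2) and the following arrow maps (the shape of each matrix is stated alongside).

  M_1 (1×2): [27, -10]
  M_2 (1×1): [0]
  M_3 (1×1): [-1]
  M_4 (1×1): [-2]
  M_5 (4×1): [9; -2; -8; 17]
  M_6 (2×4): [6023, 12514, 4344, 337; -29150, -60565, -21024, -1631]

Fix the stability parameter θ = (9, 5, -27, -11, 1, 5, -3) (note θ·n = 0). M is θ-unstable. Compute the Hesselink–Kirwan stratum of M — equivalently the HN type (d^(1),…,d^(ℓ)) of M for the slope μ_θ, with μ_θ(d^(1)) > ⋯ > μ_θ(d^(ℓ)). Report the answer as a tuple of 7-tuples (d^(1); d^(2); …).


Barcode: M ≅ I[1,1], I[1,2], I[3,7], I[6,6]^2, I[6,7]. HN layers by μ_θ (6 steps, strictly decreasing):
  μ^(1)=9; μ^(2)=7; μ^(3)=5; μ^(4)=1; μ^(5)=-11; μ^(6)=-27

((1, 0, 0, 0, 0, 0, 0); (1, 1, 0, 0, 0, 0, 0); (0, 0, 0, 0, 0, 2, 0); (0, 0, 0, 0, 1, 2, 2); (0, 0, 0, 1, 0, 0, 0); (0, 0, 1, 0, 0, 0, 0))


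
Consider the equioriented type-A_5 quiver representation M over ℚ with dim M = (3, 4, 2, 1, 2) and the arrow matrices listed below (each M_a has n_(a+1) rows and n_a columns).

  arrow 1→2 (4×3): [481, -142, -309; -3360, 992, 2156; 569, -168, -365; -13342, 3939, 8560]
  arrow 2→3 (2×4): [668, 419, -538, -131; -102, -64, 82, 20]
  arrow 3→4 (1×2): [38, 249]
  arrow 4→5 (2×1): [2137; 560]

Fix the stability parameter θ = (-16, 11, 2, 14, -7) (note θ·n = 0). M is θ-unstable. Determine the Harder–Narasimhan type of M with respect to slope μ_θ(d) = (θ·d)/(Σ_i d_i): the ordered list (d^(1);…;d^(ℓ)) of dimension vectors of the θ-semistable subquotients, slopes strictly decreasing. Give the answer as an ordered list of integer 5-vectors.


Barcode: M ≅ I[1,2], I[1,3], I[1,5], I[2,2], I[5,5]. HN layers by μ_θ (5 steps, strictly decreasing):
  μ^(1)=11; μ^(2)=13/2; μ^(3)=5; μ^(4)=-7; μ^(5)=-16

((0, 2, 0, 0, 0); (0, 1, 1, 0, 0); (0, 1, 1, 1, 1); (0, 0, 0, 0, 1); (3, 0, 0, 0, 0))


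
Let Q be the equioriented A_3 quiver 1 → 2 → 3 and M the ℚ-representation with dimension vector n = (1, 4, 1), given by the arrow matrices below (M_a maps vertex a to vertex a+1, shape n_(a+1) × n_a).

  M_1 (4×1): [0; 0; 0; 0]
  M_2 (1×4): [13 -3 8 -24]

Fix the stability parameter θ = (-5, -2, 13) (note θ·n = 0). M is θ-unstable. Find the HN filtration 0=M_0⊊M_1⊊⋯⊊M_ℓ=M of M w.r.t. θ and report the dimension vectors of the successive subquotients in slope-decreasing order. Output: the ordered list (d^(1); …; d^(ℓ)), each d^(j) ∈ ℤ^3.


Interval decomposition of M: I[1,1], I[2,2]^3, I[2,3].
HN type (ℓ=3): μ^(1)=13; μ^(2)=-2; μ^(3)=-5

((0, 0, 1); (0, 4, 0); (1, 0, 0))


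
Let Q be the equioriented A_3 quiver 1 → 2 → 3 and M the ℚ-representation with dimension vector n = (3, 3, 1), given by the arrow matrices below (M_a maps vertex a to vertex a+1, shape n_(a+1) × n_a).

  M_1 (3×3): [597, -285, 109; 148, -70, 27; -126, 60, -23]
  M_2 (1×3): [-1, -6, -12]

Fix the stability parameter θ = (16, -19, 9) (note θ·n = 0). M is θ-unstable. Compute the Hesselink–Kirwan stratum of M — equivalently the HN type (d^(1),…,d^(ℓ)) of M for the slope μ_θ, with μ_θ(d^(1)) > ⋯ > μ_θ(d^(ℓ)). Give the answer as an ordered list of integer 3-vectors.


Interval decomposition of M: I[1,1], I[1,2], I[1,3], I[2,2].
HN type (ℓ=4): μ^(1)=16; μ^(2)=9; μ^(3)=-3/2; μ^(4)=-19

((1, 0, 0); (0, 0, 1); (2, 2, 0); (0, 1, 0))


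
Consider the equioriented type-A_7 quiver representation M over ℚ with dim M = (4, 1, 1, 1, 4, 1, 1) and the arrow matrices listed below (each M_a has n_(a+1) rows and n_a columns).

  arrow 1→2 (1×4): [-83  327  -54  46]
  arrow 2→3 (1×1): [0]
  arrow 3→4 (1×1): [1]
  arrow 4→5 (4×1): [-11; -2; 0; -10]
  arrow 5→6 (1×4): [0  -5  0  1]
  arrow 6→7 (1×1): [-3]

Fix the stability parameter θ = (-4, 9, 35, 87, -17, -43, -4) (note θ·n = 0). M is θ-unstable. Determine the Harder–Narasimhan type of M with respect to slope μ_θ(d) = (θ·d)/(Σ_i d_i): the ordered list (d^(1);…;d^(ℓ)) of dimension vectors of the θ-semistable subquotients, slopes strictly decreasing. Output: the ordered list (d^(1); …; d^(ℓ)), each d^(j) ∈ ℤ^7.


Interval decomposition of M: I[1,1]^3, I[1,2], I[3,5], I[5,5]^2, I[5,7].
HN type (ℓ=5): μ^(1)=35; μ^(2)=9; μ^(3)=-4; μ^(4)=-17; μ^(5)=-30

((0, 0, 1, 1, 1, 0, 0); (0, 1, 0, 0, 0, 0, 0); (4, 0, 0, 0, 0, 0, 1); (0, 0, 0, 0, 2, 0, 0); (0, 0, 0, 0, 1, 1, 0))


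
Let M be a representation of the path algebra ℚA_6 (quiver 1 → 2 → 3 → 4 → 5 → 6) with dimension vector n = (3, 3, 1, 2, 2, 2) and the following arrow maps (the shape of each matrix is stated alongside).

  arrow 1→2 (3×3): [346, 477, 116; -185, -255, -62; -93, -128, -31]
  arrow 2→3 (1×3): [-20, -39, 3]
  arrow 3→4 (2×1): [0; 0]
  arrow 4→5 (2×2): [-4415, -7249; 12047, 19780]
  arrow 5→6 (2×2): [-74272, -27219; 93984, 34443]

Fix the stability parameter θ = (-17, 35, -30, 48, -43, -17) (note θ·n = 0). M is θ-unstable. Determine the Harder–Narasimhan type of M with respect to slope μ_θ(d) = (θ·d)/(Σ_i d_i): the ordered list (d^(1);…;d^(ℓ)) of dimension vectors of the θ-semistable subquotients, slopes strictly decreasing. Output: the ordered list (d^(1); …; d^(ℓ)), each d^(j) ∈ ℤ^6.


Barcode: M ≅ I[1,2]^2, I[1,3], I[4,5], I[4,6], I[6,6]. HN layers by μ_θ (4 steps, strictly decreasing):
  μ^(1)=35; μ^(2)=5/2; μ^(3)=-4; μ^(4)=-17

((0, 2, 0, 0, 0, 0); (0, 1, 1, 1, 1, 0); (0, 0, 0, 1, 1, 1); (3, 0, 0, 0, 0, 1))


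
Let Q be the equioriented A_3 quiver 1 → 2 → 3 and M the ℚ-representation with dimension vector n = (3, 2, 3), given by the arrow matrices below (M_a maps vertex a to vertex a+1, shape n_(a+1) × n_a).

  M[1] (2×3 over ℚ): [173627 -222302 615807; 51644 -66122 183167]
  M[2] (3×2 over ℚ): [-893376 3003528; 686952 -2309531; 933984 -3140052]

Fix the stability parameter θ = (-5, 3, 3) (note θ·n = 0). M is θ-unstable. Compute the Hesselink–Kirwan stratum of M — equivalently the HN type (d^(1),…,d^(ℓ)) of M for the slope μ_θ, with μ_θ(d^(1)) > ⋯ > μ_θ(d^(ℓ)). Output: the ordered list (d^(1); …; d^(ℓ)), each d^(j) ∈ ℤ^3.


Barcode: M ≅ I[1,1], I[1,2], I[1,3], I[3,3]^2. HN layers by μ_θ (2 steps, strictly decreasing):
  μ^(1)=3; μ^(2)=-5

((0, 2, 3); (3, 0, 0))


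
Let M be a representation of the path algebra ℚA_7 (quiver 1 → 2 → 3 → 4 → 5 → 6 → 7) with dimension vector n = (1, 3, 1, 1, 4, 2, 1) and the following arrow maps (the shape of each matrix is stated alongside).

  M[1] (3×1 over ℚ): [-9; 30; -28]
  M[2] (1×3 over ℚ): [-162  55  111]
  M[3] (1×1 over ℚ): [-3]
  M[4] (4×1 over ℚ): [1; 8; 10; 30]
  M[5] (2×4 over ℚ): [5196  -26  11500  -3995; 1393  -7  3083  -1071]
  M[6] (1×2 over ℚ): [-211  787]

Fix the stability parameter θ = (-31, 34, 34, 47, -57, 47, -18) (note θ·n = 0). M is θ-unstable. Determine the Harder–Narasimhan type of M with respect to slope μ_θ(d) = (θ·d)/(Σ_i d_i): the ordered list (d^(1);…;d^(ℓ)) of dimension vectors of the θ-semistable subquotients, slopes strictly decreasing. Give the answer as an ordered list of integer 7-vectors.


Barcode: M ≅ I[1,2], I[2,2], I[2,7], I[5,5]^2, I[5,6]. HN layers by μ_θ (5 steps, strictly decreasing):
  μ^(1)=47; μ^(2)=34; μ^(3)=29/2; μ^(4)=-31; μ^(5)=-57

((0, 0, 0, 0, 0, 1, 0); (0, 2, 0, 0, 0, 0, 0); (0, 1, 1, 1, 1, 1, 1); (1, 0, 0, 0, 0, 0, 0); (0, 0, 0, 0, 3, 0, 0))


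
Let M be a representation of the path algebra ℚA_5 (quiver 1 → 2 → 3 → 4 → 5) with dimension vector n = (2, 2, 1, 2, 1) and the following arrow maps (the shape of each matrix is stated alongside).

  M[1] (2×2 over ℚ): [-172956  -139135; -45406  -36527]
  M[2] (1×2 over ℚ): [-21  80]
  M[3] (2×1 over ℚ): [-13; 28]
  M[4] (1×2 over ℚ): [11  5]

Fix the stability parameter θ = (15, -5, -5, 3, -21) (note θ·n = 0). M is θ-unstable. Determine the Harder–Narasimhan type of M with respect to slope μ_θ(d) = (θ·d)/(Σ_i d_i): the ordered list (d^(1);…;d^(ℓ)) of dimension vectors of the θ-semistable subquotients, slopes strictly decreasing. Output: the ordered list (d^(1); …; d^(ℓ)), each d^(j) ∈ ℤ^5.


Barcode: M ≅ I[1,2], I[1,5], I[4,4]. HN layers by μ_θ (3 steps, strictly decreasing):
  μ^(1)=5; μ^(2)=3; μ^(3)=-13/5

((1, 1, 0, 0, 0); (0, 0, 0, 1, 0); (1, 1, 1, 1, 1))


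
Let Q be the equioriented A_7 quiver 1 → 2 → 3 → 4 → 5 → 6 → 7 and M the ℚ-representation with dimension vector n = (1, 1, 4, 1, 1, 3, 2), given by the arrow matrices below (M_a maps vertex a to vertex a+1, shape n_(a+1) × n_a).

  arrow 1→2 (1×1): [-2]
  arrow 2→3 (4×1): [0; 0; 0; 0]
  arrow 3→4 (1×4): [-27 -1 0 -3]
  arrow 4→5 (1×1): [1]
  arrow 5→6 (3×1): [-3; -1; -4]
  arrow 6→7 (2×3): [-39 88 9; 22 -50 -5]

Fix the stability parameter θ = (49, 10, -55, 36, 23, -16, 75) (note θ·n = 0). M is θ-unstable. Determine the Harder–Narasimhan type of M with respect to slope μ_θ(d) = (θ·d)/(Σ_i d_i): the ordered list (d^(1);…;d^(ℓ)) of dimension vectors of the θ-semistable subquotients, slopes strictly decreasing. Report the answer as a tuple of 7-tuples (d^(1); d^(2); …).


Barcode: M ≅ I[1,2], I[3,3]^3, I[3,7], I[6,6], I[6,7]. HN layers by μ_θ (5 steps, strictly decreasing):
  μ^(1)=75; μ^(2)=59/2; μ^(3)=43/3; μ^(4)=-16; μ^(5)=-55

((0, 0, 0, 0, 0, 0, 2); (1, 1, 0, 0, 0, 0, 0); (0, 0, 0, 1, 1, 1, 0); (0, 0, 0, 0, 0, 2, 0); (0, 0, 4, 0, 0, 0, 0))


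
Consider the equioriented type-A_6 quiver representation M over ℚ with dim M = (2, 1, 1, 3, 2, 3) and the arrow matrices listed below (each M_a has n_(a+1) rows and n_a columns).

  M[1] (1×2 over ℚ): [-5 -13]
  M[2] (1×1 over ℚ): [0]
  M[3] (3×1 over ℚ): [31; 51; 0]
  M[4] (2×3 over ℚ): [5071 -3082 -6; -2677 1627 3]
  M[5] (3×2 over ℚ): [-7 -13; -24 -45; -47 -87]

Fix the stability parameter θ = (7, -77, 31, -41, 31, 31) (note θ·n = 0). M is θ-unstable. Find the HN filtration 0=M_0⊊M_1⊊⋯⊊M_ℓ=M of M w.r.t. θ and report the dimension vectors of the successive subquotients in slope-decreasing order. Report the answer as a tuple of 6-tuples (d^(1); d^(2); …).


Interval decomposition of M: I[1,1], I[1,2], I[3,6], I[4,4], I[4,6], I[6,6].
HN type (ℓ=5): μ^(1)=31; μ^(2)=7; μ^(3)=-5; μ^(4)=-35; μ^(5)=-41

((0, 0, 0, 0, 2, 3); (1, 0, 0, 0, 0, 0); (0, 0, 1, 1, 0, 0); (1, 1, 0, 0, 0, 0); (0, 0, 0, 2, 0, 0))


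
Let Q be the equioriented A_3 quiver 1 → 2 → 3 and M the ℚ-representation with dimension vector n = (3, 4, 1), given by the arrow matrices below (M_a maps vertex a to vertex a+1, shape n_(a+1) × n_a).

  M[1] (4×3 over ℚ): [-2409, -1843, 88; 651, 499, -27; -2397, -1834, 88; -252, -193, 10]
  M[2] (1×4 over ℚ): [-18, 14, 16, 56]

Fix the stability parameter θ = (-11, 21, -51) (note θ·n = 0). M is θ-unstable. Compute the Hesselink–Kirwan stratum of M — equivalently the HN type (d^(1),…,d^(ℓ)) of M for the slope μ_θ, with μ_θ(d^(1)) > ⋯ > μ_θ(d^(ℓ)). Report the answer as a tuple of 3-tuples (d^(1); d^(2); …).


Via rank(M_{q-1}∘⋯∘M_p): M ≅ I[1,2]^2, I[1,3], I[2,2].
μ_θ-semistable layers: μ^(1)=21; μ^(2)=-11; μ^(3)=-41/3

((0, 3, 0); (2, 0, 0); (1, 1, 1))


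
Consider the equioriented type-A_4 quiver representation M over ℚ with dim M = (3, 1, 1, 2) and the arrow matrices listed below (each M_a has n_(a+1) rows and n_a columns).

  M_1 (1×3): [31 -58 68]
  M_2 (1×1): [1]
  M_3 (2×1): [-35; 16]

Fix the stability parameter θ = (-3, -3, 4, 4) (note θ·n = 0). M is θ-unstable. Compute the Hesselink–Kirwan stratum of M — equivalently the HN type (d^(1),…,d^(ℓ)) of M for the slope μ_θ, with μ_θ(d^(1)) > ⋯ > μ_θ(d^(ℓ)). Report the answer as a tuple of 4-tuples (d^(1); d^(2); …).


Via rank(M_{q-1}∘⋯∘M_p): M ≅ I[1,1]^2, I[1,4], I[4,4].
μ_θ-semistable layers: μ^(1)=4; μ^(2)=-3

((0, 0, 1, 2); (3, 1, 0, 0))


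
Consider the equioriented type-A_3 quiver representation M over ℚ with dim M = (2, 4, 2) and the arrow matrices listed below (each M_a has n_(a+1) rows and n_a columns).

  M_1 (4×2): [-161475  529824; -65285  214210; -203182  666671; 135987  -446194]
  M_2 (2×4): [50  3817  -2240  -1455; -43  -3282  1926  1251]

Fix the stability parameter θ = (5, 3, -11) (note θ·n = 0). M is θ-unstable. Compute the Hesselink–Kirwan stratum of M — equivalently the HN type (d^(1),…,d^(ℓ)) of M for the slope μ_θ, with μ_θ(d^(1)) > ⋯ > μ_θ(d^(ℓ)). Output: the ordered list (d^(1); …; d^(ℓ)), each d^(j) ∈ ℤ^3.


Barcode: M ≅ I[1,2]^2, I[2,3]^2. HN layers by μ_θ (2 steps, strictly decreasing):
  μ^(1)=4; μ^(2)=-4

((2, 2, 0); (0, 2, 2))


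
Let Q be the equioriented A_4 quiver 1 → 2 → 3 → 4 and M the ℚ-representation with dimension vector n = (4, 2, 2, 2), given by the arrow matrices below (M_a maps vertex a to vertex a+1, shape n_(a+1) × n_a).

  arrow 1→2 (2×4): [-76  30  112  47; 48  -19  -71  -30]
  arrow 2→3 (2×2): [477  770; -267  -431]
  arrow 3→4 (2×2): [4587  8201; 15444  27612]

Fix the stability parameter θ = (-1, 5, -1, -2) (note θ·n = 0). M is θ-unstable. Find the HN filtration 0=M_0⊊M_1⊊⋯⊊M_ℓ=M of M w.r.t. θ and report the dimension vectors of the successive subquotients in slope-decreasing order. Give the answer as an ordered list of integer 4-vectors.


Barcode: M ≅ I[1,1]^2, I[1,3], I[1,4], I[4,4]. HN layers by μ_θ (4 steps, strictly decreasing):
  μ^(1)=2; μ^(2)=2/3; μ^(3)=-1; μ^(4)=-2

((0, 1, 1, 0); (0, 1, 1, 1); (4, 0, 0, 0); (0, 0, 0, 1))


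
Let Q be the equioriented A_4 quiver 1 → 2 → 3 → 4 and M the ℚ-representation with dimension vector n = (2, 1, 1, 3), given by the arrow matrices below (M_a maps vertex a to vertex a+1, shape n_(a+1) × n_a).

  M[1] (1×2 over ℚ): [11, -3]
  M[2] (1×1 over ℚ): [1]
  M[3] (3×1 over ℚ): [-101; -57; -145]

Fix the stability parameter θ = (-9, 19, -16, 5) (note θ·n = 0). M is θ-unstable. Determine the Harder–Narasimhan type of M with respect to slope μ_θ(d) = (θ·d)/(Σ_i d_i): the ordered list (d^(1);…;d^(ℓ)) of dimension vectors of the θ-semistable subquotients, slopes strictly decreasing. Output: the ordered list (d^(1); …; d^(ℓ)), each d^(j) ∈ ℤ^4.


Barcode: M ≅ I[1,1], I[1,4], I[4,4]^2. HN layers by μ_θ (3 steps, strictly decreasing):
  μ^(1)=5; μ^(2)=3/2; μ^(3)=-9

((0, 0, 0, 3); (0, 1, 1, 0); (2, 0, 0, 0))


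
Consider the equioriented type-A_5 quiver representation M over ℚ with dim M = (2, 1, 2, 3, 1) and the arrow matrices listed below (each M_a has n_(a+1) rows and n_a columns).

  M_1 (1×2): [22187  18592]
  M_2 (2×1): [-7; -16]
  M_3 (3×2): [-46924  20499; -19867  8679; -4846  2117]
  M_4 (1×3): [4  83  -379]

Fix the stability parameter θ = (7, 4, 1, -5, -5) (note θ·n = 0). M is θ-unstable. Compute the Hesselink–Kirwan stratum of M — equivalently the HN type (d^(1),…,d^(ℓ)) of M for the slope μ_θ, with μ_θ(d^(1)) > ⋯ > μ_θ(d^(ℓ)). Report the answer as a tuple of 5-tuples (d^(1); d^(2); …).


Via rank(M_{q-1}∘⋯∘M_p): M ≅ I[1,1], I[1,5], I[3,4], I[4,4].
μ_θ-semistable layers: μ^(1)=7; μ^(2)=2/5; μ^(3)=-2; μ^(4)=-5

((1, 0, 0, 0, 0); (1, 1, 1, 1, 1); (0, 0, 1, 1, 0); (0, 0, 0, 1, 0))


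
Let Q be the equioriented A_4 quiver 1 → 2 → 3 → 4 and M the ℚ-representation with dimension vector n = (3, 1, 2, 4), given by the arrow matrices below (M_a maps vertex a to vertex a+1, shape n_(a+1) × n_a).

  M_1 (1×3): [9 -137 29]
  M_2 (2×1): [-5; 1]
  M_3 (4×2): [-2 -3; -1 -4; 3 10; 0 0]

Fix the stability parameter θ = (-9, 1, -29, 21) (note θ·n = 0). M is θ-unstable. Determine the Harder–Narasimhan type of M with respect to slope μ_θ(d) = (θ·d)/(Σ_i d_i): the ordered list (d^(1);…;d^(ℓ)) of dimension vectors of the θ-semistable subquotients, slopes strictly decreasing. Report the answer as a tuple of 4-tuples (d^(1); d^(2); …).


Via rank(M_{q-1}∘⋯∘M_p): M ≅ I[1,1]^2, I[1,4], I[3,4], I[4,4]^2.
μ_θ-semistable layers: μ^(1)=21; μ^(2)=-9; μ^(3)=-37/3; μ^(4)=-29

((0, 0, 0, 4); (2, 0, 0, 0); (1, 1, 1, 0); (0, 0, 1, 0))


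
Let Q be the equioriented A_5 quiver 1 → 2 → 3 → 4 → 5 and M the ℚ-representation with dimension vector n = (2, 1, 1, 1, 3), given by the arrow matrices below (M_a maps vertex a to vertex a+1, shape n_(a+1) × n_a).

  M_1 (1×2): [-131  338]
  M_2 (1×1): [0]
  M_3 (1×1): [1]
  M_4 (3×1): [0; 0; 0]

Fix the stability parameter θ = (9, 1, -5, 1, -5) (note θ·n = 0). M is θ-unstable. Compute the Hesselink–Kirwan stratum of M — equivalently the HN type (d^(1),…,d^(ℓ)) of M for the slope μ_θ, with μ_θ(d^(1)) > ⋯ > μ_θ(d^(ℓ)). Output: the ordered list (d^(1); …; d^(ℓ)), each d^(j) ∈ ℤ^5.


Via rank(M_{q-1}∘⋯∘M_p): M ≅ I[1,1], I[1,2], I[3,4], I[5,5]^3.
μ_θ-semistable layers: μ^(1)=9; μ^(2)=5; μ^(3)=1; μ^(4)=-5

((1, 0, 0, 0, 0); (1, 1, 0, 0, 0); (0, 0, 0, 1, 0); (0, 0, 1, 0, 3))


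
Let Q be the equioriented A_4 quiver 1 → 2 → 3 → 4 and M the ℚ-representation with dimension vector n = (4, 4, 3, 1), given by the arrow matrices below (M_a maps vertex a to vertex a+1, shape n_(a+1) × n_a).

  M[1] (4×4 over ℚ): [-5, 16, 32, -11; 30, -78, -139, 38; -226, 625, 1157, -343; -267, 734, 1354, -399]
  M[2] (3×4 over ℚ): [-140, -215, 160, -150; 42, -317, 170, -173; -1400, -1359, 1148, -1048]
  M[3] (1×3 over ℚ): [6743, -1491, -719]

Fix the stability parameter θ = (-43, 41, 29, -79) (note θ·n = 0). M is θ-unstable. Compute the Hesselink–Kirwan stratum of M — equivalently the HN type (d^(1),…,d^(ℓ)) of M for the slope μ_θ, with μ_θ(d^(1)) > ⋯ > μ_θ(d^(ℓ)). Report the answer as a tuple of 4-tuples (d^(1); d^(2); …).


Via rank(M_{q-1}∘⋯∘M_p): M ≅ I[1,2]^2, I[1,3], I[1,4], I[3,3].
μ_θ-semistable layers: μ^(1)=41; μ^(2)=35; μ^(3)=29; μ^(4)=-3; μ^(5)=-43

((0, 2, 0, 0); (0, 1, 1, 0); (0, 0, 1, 0); (0, 1, 1, 1); (4, 0, 0, 0))


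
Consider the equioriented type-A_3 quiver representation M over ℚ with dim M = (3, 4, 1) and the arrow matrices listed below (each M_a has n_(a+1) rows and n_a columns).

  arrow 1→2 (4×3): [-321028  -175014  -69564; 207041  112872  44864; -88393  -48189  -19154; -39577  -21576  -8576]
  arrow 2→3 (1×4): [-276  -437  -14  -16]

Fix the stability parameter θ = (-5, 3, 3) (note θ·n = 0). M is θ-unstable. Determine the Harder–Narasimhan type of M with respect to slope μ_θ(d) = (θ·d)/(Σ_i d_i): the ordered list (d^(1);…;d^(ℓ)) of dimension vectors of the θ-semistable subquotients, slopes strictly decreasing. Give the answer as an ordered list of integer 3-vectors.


Via rank(M_{q-1}∘⋯∘M_p): M ≅ I[1,1], I[1,2], I[1,3], I[2,2]^2.
μ_θ-semistable layers: μ^(1)=3; μ^(2)=-5

((0, 4, 1); (3, 0, 0))


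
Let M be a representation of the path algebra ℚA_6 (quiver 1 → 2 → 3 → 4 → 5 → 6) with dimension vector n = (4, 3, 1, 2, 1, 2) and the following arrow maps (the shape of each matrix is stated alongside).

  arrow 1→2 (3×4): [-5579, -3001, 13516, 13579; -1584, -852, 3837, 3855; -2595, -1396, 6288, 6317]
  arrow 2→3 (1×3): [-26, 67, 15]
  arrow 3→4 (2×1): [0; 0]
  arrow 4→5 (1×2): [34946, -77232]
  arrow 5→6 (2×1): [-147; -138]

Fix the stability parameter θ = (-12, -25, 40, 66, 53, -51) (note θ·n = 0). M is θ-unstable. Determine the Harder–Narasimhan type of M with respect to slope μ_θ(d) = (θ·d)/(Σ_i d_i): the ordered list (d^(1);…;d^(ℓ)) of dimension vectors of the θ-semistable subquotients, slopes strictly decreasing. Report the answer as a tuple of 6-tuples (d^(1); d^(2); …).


Via rank(M_{q-1}∘⋯∘M_p): M ≅ I[1,1], I[1,2]^2, I[1,3], I[4,4], I[4,6], I[6,6].
μ_θ-semistable layers: μ^(1)=66; μ^(2)=40; μ^(3)=68/3; μ^(4)=-12; μ^(5)=-37/2; μ^(6)=-51

((0, 0, 0, 1, 0, 0); (0, 0, 1, 0, 0, 0); (0, 0, 0, 1, 1, 1); (1, 0, 0, 0, 0, 0); (3, 3, 0, 0, 0, 0); (0, 0, 0, 0, 0, 1))


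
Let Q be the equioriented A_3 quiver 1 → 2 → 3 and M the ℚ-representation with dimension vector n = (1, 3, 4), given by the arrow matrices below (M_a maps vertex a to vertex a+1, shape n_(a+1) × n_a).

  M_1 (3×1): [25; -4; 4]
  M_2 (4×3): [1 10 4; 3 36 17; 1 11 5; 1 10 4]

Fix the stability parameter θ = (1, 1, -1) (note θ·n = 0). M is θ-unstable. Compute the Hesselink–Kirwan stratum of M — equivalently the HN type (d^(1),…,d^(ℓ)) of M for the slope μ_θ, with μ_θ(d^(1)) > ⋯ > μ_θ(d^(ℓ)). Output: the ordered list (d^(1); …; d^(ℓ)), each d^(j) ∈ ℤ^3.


Barcode: M ≅ I[1,3], I[2,3]^2, I[3,3]. HN layers by μ_θ (3 steps, strictly decreasing):
  μ^(1)=1/3; μ^(2)=0; μ^(3)=-1

((1, 1, 1); (0, 2, 2); (0, 0, 1))


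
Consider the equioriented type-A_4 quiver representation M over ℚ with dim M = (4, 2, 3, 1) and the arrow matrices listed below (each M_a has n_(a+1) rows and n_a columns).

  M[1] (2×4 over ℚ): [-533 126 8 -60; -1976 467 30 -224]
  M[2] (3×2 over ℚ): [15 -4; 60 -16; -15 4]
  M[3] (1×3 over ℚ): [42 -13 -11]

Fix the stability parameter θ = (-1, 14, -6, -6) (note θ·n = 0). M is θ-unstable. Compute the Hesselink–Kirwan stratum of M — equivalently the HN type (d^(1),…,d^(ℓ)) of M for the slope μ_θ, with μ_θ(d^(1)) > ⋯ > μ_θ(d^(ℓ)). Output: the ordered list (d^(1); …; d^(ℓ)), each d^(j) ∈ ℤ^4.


Interval decomposition of M: I[1,1]^2, I[1,2], I[1,4], I[3,3]^2.
HN type (ℓ=4): μ^(1)=14; μ^(2)=2/3; μ^(3)=-1; μ^(4)=-6

((0, 1, 0, 0); (0, 1, 1, 1); (4, 0, 0, 0); (0, 0, 2, 0))


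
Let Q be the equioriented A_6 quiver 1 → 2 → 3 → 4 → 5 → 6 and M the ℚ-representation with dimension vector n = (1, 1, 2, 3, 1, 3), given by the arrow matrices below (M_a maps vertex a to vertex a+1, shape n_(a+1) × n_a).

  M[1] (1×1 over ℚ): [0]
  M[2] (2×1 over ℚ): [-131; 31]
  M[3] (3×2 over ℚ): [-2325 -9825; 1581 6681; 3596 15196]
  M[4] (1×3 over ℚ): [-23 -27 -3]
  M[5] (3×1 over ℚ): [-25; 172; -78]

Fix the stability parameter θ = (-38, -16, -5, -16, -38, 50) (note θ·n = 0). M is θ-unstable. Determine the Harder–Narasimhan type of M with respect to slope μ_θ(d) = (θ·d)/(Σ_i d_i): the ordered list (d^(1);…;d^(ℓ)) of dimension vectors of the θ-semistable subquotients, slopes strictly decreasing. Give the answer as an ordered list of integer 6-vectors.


Barcode: M ≅ I[1,1], I[2,3], I[3,4], I[4,4], I[4,6], I[6,6]^2. HN layers by μ_θ (6 steps, strictly decreasing):
  μ^(1)=50; μ^(2)=-5; μ^(3)=-21/2; μ^(4)=-16; μ^(5)=-27; μ^(6)=-38

((0, 0, 0, 0, 0, 3); (0, 0, 1, 0, 0, 0); (0, 0, 1, 1, 0, 0); (0, 1, 0, 1, 0, 0); (0, 0, 0, 1, 1, 0); (1, 0, 0, 0, 0, 0))


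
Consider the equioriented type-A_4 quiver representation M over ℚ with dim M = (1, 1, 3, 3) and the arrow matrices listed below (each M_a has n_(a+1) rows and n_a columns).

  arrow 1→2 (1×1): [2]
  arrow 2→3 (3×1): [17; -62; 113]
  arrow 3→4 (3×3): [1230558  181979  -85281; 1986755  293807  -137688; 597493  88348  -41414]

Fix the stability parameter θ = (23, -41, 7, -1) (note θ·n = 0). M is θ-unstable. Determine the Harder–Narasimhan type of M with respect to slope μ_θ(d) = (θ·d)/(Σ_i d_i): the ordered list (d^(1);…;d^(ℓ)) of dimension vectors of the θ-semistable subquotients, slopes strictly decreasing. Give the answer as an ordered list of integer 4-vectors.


Barcode: M ≅ I[1,4], I[3,4]^2. HN layers by μ_θ (2 steps, strictly decreasing):
  μ^(1)=3; μ^(2)=-9

((0, 0, 3, 3); (1, 1, 0, 0))


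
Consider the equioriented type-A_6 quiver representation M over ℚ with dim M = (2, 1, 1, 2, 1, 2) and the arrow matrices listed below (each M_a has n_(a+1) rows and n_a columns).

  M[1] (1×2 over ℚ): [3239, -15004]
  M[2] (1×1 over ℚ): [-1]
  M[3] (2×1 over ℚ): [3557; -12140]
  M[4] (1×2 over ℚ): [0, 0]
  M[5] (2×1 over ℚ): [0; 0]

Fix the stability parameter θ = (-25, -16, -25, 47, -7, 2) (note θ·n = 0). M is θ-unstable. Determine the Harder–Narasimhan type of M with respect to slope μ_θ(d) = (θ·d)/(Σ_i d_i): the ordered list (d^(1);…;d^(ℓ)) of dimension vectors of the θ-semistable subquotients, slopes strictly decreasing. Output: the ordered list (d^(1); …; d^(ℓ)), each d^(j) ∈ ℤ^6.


Barcode: M ≅ I[1,1], I[1,4], I[4,4], I[5,5], I[6,6]^2. HN layers by μ_θ (5 steps, strictly decreasing):
  μ^(1)=47; μ^(2)=2; μ^(3)=-7; μ^(4)=-41/2; μ^(5)=-25

((0, 0, 0, 2, 0, 0); (0, 0, 0, 0, 0, 2); (0, 0, 0, 0, 1, 0); (0, 1, 1, 0, 0, 0); (2, 0, 0, 0, 0, 0))


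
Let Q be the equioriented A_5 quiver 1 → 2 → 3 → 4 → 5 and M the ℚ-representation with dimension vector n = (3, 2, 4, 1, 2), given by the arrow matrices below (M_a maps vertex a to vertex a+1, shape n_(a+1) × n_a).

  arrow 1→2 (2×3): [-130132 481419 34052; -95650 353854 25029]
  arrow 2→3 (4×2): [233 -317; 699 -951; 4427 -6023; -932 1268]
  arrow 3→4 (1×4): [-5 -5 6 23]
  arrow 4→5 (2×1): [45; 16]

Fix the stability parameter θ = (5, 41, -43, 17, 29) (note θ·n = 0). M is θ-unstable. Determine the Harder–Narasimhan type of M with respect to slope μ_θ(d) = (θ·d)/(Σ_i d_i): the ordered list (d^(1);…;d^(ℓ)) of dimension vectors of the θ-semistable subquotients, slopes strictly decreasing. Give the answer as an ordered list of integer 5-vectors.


Via rank(M_{q-1}∘⋯∘M_p): M ≅ I[1,1], I[1,2], I[1,5], I[3,3]^3, I[5,5].
μ_θ-semistable layers: μ^(1)=41; μ^(2)=29; μ^(3)=17; μ^(4)=5; μ^(5)=1; μ^(6)=-43

((0, 1, 0, 0, 0); (0, 0, 0, 0, 2); (0, 0, 0, 1, 0); (2, 0, 0, 0, 0); (1, 1, 1, 0, 0); (0, 0, 3, 0, 0))


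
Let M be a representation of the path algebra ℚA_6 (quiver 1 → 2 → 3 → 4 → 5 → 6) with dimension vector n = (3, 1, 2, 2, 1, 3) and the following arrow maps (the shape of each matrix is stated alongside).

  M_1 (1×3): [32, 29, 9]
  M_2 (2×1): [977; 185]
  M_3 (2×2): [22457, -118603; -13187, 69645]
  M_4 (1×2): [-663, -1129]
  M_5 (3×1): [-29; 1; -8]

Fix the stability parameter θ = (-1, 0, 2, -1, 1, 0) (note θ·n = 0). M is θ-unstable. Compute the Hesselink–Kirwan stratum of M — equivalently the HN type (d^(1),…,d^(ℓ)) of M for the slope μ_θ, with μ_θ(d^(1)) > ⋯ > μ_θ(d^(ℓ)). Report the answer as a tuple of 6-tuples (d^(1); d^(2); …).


Interval decomposition of M: I[1,1]^2, I[1,6], I[3,4], I[6,6]^2.
HN type (ℓ=3): μ^(1)=1/2; μ^(2)=0; μ^(3)=-1

((0, 0, 2, 2, 1, 1); (0, 1, 0, 0, 0, 2); (3, 0, 0, 0, 0, 0))


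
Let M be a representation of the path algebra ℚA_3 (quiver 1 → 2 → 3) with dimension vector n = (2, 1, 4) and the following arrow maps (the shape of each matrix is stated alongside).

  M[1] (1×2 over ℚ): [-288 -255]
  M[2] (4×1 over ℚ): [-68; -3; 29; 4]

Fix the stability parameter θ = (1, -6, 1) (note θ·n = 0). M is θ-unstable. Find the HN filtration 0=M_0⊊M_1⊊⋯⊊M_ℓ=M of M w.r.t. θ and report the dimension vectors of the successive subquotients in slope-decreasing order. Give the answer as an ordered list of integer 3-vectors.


Interval decomposition of M: I[1,1], I[1,3], I[3,3]^3.
HN type (ℓ=2): μ^(1)=1; μ^(2)=-5/2

((1, 0, 4); (1, 1, 0))
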